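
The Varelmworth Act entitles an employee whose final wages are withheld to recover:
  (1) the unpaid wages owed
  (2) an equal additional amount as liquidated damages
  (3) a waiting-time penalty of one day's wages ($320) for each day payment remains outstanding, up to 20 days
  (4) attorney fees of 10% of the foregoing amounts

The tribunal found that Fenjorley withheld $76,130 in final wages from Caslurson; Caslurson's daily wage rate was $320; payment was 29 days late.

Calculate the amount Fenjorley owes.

$174,526

Liquidated damages (equal amount): $76,130
Penalty days: min(29, 20) = 20
Waiting-time penalty: 20 × $320 = $6,400
Subtotal: $76,130 + $76,130 + $6,400 = $158,660
Attorney fees: 10% of $158,660 = $15,866
Total award: $158,660 + $15,866 = $174,526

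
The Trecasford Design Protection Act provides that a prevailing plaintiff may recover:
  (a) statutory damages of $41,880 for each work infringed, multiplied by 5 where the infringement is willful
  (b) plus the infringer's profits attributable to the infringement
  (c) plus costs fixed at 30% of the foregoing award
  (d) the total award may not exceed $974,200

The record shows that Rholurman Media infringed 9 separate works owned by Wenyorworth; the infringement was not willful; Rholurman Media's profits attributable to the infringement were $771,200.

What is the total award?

Statutory damages: 9 × $41,880 = $376,920
Infringement not willful: no ×5 enhancement.
Combined award: $376,920 + $771,200 = $1,148,120
Costs: 30% of $1,148,120 = $344,436
Award plus costs: $1,148,120 + $344,436 = $1,492,556
Cap at $974,200: $1,492,556 exceeds the cap → $974,200

$974,200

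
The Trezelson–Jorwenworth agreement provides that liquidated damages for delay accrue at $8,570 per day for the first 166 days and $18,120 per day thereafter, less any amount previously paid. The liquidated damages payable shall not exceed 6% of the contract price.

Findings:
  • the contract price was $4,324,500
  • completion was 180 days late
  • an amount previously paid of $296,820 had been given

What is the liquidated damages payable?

$259,470

First 166 days: 166 × $8,570 = $1,422,620
Remaining days: (180 − 166) × $18,120 = $253,680
Accrued per-day damages: $1,422,620 + $253,680 = $1,676,300
Less amount previously paid: $1,676,300 − $296,820 = $1,379,480
Cap: 6% of $4,324,500 = $259,470
Cap at $259,470: $1,379,480 exceeds the cap → $259,470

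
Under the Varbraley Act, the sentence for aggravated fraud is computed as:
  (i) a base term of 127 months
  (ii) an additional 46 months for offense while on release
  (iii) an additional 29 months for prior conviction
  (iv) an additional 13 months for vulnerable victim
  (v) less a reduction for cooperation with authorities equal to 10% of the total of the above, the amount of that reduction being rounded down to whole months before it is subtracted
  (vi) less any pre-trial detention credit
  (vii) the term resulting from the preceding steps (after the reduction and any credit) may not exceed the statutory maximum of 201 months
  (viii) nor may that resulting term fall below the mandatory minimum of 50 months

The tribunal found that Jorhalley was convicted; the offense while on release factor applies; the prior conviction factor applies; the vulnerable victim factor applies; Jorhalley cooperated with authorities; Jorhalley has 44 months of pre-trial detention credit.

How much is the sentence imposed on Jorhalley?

Offense while on release enhancement: +46 months
Prior conviction enhancement: +29 months
Vulnerable victim enhancement: +13 months
Adjusted term: 127 months + 46 months + 29 months + 13 months = 215 months
Cooperation with authorities reduction: 10% of 215 months = 21 months (rounded down)
After reduction: 215 − 21 = 194 months
Less pre-trial detention credit: 194 months − 44 months = 150 months
Cap at 201 months: 150 months is within the cap, no reduction.
Minimum 50 months: 150 months meets the minimum, no increase.

150 months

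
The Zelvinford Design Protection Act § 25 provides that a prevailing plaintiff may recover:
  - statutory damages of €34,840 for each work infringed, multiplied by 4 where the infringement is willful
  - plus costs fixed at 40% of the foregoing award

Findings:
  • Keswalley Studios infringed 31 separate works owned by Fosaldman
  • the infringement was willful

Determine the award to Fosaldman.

Statutory damages: 31 × €34,840 = €1,080,040
Multiplied by 4: 4 × €1,080,040 = €4,320,160
Costs: 40% of €4,320,160 = €1,728,064
Award plus costs: €4,320,160 + €1,728,064 = €6,048,224

€6,048,224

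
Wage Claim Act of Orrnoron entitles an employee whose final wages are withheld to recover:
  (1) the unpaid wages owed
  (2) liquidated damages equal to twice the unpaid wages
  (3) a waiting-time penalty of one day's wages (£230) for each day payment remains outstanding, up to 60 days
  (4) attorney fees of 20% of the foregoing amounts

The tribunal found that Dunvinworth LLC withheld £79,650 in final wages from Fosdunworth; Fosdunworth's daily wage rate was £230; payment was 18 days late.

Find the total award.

Doubled: 2 × £79,650 = £159,300
Penalty days: min(18, 60) = 18
Waiting-time penalty: 18 × £230 = £4,140
Subtotal: £79,650 + £159,300 + £4,140 = £243,090
Attorney fees: 20% of £243,090 = £48,618
Total award: £243,090 + £48,618 = £291,708

£291,708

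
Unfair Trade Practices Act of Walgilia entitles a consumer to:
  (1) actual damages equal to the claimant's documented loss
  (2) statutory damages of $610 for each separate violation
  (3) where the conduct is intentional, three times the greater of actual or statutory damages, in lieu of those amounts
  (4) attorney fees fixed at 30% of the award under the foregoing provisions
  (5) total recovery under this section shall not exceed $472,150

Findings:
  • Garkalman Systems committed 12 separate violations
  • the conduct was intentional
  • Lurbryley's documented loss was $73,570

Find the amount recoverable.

Statutory damages: 12 × $610 = $7,320
Greater of actual damages ($73,570) or statutory damages ($7,320): $73,570
Trebled: 3 × $73,570 = $220,710
Attorney fees: 30% of $220,710 = $66,213
Total before cap: $220,710 + $66,213 = $286,923
Cap at $472,150: $286,923 is within the cap, no reduction.

$286,923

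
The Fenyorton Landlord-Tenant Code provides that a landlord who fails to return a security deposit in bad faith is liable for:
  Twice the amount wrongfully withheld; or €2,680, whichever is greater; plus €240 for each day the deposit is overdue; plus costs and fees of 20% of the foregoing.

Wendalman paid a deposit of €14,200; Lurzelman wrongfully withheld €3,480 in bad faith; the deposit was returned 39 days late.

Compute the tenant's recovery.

Doubled: 2 × €3,480 = €6,960
Minimum €2,680: €6,960 meets the minimum, no increase.
Late-return penalty: 39 × €240 = €9,360
Damages plus late penalty: €6,960 + €9,360 = €16,320
Costs and fees: 20% of €16,320 = €3,264
Total recovery: €16,320 + €3,264 = €19,584

Recovery: €19,584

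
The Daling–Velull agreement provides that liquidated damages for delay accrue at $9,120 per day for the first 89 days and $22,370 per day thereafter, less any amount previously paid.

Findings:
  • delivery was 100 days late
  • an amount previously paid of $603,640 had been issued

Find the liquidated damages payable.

$454,110

First 89 days: 89 × $9,120 = $811,680
Remaining days: (100 − 89) × $22,370 = $246,070
Accrued per-day damages: $811,680 + $246,070 = $1,057,750
Less amount previously paid: $1,057,750 − $603,640 = $454,110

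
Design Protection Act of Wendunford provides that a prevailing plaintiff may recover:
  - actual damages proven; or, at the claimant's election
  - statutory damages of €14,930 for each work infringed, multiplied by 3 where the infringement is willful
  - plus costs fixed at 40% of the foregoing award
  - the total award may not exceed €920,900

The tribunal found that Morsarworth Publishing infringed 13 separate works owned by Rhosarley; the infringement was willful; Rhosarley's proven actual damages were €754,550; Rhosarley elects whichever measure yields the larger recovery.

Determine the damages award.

€920,900

Statutory damages: 13 × €14,930 = €194,090
Trebled: 3 × €194,090 = €582,270
Greater of actual damages (€754,550) or enhanced statutory damages (€582,270): €754,550
Costs: 40% of €754,550 = €301,820
Award plus costs: €754,550 + €301,820 = €1,056,370
Cap at €920,900: €1,056,370 exceeds the cap → €920,900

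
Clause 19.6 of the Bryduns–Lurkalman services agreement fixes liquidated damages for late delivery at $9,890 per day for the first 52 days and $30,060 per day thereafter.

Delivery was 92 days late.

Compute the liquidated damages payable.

Liquidated damages: $1,716,680

First 52 days: 52 × $9,890 = $514,280
Remaining days: (92 − 52) × $30,060 = $1,202,400
Accrued per-day damages: $514,280 + $1,202,400 = $1,716,680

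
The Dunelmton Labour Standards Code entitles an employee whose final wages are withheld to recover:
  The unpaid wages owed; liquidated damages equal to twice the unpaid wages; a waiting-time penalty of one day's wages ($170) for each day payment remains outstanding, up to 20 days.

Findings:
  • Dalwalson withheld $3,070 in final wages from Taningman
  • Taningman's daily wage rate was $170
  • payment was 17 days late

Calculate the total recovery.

Total award: $12,100

Doubled: 2 × $3,070 = $6,140
Penalty days: min(17, 20) = 17
Waiting-time penalty: 17 × $170 = $2,890
Total award: $3,070 + $6,140 + $2,890 = $12,100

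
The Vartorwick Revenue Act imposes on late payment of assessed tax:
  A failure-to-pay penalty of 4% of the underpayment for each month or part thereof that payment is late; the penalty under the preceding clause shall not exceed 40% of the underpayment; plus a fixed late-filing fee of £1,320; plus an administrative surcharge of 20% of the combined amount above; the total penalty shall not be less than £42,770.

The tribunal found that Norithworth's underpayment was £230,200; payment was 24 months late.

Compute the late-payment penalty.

Accrued rate: 4% × 24 = 96%, capped at 40% → 40%
Failure-to-pay penalty: 40% of £230,200 = £92,080
Penalty before surcharge: £92,080 + £1,320 = £93,400
Administrative surcharge: 20% of £93,400 = £18,680
Total penalty: £93,400 + £18,680 = £112,080
Minimum £42,770: £112,080 meets the minimum, no increase.

£112,080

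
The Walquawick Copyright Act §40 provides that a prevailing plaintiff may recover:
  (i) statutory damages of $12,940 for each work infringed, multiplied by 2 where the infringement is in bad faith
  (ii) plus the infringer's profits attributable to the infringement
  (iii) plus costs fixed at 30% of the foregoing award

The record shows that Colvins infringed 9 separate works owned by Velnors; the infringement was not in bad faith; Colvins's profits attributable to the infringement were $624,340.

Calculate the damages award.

Statutory damages: 9 × $12,940 = $116,460
Infringement not in bad faith: no ×2 enhancement.
Combined award: $116,460 + $624,340 = $740,800
Costs: 30% of $740,800 = $222,240
Award plus costs: $740,800 + $222,240 = $963,040

$963,040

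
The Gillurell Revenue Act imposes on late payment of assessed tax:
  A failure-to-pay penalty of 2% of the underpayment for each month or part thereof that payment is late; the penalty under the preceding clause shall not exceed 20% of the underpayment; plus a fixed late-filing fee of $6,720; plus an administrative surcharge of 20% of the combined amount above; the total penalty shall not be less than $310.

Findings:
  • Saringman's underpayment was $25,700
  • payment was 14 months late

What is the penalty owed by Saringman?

Accrued rate: 2% × 14 = 28%, capped at 20% → 20%
Failure-to-pay penalty: 20% of $25,700 = $5,140
Penalty before surcharge: $5,140 + $6,720 = $11,860
Administrative surcharge: 20% of $11,860 = $2,372
Total penalty: $11,860 + $2,372 = $14,232
Minimum $310: $14,232 meets the minimum, no increase.

$14,232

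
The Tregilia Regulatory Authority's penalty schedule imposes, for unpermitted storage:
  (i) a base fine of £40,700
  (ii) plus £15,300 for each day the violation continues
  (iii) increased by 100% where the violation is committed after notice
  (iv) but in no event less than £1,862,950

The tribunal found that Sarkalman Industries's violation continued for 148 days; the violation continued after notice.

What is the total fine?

£4,610,200

Per-day component: 148 × £15,300 = £2,264,400
Base plus per-day: £40,700 + £2,264,400 = £2,305,100
Enhancement: 100% of £2,305,100 = £2,305,100
Enhanced fine: £2,305,100 + £2,305,100 = £4,610,200
Minimum £1,862,950: £4,610,200 meets the minimum, no increase.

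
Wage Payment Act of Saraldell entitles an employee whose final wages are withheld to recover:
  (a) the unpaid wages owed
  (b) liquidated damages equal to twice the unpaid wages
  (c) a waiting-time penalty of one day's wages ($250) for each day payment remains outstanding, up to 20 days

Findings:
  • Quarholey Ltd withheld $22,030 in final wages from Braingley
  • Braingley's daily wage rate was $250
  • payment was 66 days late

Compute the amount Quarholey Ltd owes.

Doubled: 2 × $22,030 = $44,060
Penalty days: min(66, 20) = 20
Waiting-time penalty: 20 × $250 = $5,000
Total award: $22,030 + $44,060 + $5,000 = $71,090

$71,090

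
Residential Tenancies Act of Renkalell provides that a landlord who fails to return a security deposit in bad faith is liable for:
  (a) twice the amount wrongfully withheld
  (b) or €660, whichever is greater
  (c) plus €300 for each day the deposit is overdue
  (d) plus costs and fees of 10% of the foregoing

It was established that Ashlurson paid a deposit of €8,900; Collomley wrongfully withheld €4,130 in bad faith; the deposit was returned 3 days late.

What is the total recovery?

Doubled: 2 × €4,130 = €8,260
Minimum €660: €8,260 meets the minimum, no increase.
Late-return penalty: 3 × €300 = €900
Damages plus late penalty: €8,260 + €900 = €9,160
Costs and fees: 10% of €9,160 = €916
Total recovery: €9,160 + €916 = €10,076

€10,076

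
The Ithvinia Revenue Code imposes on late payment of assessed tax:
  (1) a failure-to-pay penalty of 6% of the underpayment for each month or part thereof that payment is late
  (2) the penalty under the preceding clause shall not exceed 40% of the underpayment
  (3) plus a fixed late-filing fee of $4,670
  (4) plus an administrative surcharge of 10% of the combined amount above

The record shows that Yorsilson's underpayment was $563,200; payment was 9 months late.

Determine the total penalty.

Penalty: $252,945

Accrued rate: 6% × 9 = 54%, capped at 40% → 40%
Failure-to-pay penalty: 40% of $563,200 = $225,280
Penalty before surcharge: $225,280 + $4,670 = $229,950
Administrative surcharge: 10% of $229,950 = $22,995
Total penalty: $229,950 + $22,995 = $252,945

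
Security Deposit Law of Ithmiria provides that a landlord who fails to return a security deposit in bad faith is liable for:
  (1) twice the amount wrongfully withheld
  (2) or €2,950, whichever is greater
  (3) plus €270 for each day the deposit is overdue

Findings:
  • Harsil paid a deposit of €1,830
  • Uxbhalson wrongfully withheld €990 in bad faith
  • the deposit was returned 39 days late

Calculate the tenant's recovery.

Doubled: 2 × €990 = €1,980
Minimum €2,950: €1,980 is below the minimum → €2,950
Late-return penalty: 39 × €270 = €10,530
Damages plus late penalty: €2,950 + €10,530 = €13,480

€13,480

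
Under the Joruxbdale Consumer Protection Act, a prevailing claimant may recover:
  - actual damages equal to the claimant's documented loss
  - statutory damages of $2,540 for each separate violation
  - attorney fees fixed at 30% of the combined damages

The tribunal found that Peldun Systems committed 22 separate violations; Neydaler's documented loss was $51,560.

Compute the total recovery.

Statutory damages: 22 × $2,540 = $55,880
Combined damages: $51,560 + $55,880 = $107,440
Attorney fees: 30% of $107,440 = $32,232
Total recovery: $107,440 + $32,232 = $139,672

$139,672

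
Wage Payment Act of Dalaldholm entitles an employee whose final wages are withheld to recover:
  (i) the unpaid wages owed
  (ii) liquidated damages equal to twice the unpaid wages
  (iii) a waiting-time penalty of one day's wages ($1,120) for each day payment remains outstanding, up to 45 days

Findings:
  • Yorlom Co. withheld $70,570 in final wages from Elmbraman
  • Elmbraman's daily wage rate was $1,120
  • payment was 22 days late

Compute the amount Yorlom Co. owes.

$236,350

Doubled: 2 × $70,570 = $141,140
Penalty days: min(22, 45) = 22
Waiting-time penalty: 22 × $1,120 = $24,640
Total award: $70,570 + $141,140 + $24,640 = $236,350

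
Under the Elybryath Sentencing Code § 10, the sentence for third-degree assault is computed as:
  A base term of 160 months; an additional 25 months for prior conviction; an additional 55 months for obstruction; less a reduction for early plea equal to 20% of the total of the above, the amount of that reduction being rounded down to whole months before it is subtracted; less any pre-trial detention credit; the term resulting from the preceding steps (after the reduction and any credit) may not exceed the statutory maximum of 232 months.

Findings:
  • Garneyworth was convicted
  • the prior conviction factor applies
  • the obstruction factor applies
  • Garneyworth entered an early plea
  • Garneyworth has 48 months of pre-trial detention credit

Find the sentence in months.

144 months

Prior conviction enhancement: +25 months
Obstruction enhancement: +55 months
Adjusted term: 160 months + 25 months + 55 months = 240 months
Early plea reduction: 20% of 240 months = 48 months (rounded down)
After reduction: 240 − 48 = 192 months
Less pre-trial detention credit: 192 months − 48 months = 144 months
Cap at 232 months: 144 months is within the cap, no reduction.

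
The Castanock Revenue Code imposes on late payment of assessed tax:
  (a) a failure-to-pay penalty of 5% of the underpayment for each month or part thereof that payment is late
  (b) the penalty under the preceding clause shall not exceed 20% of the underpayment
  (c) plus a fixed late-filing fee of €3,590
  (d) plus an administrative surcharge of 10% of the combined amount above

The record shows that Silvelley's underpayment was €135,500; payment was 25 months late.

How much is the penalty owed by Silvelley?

Accrued rate: 5% × 25 = 125%, capped at 20% → 20%
Failure-to-pay penalty: 20% of €135,500 = €27,100
Penalty before surcharge: €27,100 + €3,590 = €30,690
Administrative surcharge: 10% of €30,690 = €3,069
Total penalty: €30,690 + €3,069 = €33,759

€33,759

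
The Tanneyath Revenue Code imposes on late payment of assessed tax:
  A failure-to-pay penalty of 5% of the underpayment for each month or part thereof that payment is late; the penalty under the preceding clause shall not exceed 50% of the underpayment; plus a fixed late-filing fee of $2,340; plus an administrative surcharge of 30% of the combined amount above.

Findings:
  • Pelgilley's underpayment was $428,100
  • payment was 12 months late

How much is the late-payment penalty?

Accrued rate: 5% × 12 = 60%, capped at 50% → 50%
Failure-to-pay penalty: 50% of $428,100 = $214,050
Penalty before surcharge: $214,050 + $2,340 = $216,390
Administrative surcharge: 30% of $216,390 = $64,917
Total penalty: $216,390 + $64,917 = $281,307

Penalty: $281,307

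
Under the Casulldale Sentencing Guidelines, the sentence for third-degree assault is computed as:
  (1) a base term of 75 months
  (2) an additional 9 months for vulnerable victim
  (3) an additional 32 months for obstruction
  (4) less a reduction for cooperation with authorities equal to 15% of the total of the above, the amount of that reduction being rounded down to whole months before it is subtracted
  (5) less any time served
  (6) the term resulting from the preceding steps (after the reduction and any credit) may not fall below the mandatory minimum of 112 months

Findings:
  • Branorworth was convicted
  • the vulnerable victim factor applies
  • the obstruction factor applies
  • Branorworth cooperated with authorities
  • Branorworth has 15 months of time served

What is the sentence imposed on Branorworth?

112 months

Vulnerable victim enhancement: +9 months
Obstruction enhancement: +32 months
Adjusted term: 75 months + 9 months + 32 months = 116 months
Cooperation with authorities reduction: 15% of 116 months = 17 months (rounded down)
After reduction: 116 − 17 = 99 months
Less time served: 99 months − 15 months = 84 months
Minimum 112 months: 84 months is below the minimum → 112 months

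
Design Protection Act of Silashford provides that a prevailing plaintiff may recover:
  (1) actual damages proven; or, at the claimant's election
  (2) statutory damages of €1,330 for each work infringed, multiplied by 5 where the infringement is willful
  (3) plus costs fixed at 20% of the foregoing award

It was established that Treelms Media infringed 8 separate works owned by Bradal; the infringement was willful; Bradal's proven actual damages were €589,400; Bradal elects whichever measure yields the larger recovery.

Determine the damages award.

€707,280

Statutory damages: 8 × €1,330 = €10,640
Multiplied by 5: 5 × €10,640 = €53,200
Greater of actual damages (€589,400) or enhanced statutory damages (€53,200): €589,400
Costs: 20% of €589,400 = €117,880
Award plus costs: €589,400 + €117,880 = €707,280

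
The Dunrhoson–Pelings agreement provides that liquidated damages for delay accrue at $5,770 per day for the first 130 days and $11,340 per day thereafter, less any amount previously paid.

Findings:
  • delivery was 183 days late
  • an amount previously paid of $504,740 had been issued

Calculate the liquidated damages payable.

First 130 days: 130 × $5,770 = $750,100
Remaining days: (183 − 130) × $11,340 = $601,020
Accrued per-day damages: $750,100 + $601,020 = $1,351,120
Less amount previously paid: $1,351,120 − $504,740 = $846,380

$846,380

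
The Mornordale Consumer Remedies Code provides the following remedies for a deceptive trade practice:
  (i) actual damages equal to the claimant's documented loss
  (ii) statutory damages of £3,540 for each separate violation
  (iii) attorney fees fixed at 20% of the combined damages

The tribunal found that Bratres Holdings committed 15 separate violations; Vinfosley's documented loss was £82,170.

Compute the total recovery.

Statutory damages: 15 × £3,540 = £53,100
Combined damages: £82,170 + £53,100 = £135,270
Attorney fees: 20% of £135,270 = £27,054
Total recovery: £135,270 + £27,054 = £162,324

£162,324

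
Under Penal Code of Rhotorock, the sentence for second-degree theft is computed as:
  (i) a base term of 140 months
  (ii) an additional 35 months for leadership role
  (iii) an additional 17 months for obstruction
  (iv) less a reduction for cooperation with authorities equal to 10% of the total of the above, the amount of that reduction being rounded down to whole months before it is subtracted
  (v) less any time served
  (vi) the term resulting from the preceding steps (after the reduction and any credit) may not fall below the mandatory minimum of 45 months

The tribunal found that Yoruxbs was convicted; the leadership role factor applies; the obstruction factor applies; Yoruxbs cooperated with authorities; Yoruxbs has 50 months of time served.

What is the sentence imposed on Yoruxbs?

Leadership role enhancement: +35 months
Obstruction enhancement: +17 months
Adjusted term: 140 months + 35 months + 17 months = 192 months
Cooperation with authorities reduction: 10% of 192 months = 19 months (rounded down)
After reduction: 192 − 19 = 173 months
Less time served: 173 months − 50 months = 123 months
Minimum 45 months: 123 months meets the minimum, no increase.

123 months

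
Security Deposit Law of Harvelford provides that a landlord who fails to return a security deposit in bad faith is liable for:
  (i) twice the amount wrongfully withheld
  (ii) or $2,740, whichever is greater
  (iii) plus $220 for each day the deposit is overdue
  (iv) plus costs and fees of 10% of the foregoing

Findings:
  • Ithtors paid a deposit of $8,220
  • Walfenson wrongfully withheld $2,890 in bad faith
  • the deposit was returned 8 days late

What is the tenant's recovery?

$8,294

Doubled: 2 × $2,890 = $5,780
Minimum $2,740: $5,780 meets the minimum, no increase.
Late-return penalty: 8 × $220 = $1,760
Damages plus late penalty: $5,780 + $1,760 = $7,540
Costs and fees: 10% of $7,540 = $754
Total recovery: $7,540 + $754 = $8,294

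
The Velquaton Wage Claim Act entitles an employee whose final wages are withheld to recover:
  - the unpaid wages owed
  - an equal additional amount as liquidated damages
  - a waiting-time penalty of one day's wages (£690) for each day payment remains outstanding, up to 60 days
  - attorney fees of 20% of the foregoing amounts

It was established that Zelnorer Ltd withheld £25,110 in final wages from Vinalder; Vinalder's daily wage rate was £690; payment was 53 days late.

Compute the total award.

£104,148

Liquidated damages (equal amount): £25,110
Penalty days: min(53, 60) = 53
Waiting-time penalty: 53 × £690 = £36,570
Subtotal: £25,110 + £25,110 + £36,570 = £86,790
Attorney fees: 20% of £86,790 = £17,358
Total award: £86,790 + £17,358 = £104,148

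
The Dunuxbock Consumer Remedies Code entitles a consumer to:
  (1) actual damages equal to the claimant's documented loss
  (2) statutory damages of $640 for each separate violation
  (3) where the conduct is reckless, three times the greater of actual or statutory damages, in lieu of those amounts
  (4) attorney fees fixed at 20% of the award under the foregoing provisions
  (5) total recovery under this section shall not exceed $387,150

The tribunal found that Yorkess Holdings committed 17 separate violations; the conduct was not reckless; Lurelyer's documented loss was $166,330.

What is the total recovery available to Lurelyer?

Statutory damages: 17 × $640 = $10,880
Conduct not reckless: the in-lieu enhancement does not apply.
Actual plus statutory damages: $166,330 + $10,880 = $177,210
Attorney fees: 20% of $177,210 = $35,442
Total before cap: $177,210 + $35,442 = $212,652
Cap at $387,150: $212,652 is within the cap, no reduction.

$212,652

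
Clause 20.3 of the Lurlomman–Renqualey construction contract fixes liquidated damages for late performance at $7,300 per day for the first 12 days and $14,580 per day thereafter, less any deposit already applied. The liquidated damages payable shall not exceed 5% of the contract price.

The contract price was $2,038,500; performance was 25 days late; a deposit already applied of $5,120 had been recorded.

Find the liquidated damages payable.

First 12 days: 12 × $7,300 = $87,600
Remaining days: (25 − 12) × $14,580 = $189,540
Accrued per-day damages: $87,600 + $189,540 = $277,140
Less deposit already applied: $277,140 − $5,120 = $272,020
Cap: 5% of $2,038,500 = $101,925
Cap at $101,925: $272,020 exceeds the cap → $101,925

$101,925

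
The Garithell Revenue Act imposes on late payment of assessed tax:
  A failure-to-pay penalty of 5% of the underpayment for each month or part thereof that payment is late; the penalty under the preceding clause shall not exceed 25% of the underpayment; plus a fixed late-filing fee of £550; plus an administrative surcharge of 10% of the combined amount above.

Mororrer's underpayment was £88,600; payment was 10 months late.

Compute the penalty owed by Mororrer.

£24,970

Accrued rate: 5% × 10 = 50%, capped at 25% → 25%
Failure-to-pay penalty: 25% of £88,600 = £22,150
Penalty before surcharge: £22,150 + £550 = £22,700
Administrative surcharge: 10% of £22,700 = £2,270
Total penalty: £22,700 + £2,270 = £24,970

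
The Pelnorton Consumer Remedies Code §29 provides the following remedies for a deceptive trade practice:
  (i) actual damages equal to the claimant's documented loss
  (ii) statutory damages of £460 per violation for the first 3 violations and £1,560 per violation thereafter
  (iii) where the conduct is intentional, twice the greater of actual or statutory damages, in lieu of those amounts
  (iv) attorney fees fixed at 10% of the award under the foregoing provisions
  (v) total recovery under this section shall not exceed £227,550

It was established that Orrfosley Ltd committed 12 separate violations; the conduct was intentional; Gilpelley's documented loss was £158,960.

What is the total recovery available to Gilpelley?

First 3 violations: 3 × £460 = £1,380
Remaining violations: (12 − 3) × £1,560 = £14,040
Statutory damages: £1,380 + £14,040 = £15,420
Greater of actual damages (£158,960) or statutory damages (£15,420): £158,960
Doubled: 2 × £158,960 = £317,920
Attorney fees: 10% of £317,920 = £31,792
Total before cap: £317,920 + £31,792 = £349,712
Cap at £227,550: £349,712 exceeds the cap → £227,550

£227,550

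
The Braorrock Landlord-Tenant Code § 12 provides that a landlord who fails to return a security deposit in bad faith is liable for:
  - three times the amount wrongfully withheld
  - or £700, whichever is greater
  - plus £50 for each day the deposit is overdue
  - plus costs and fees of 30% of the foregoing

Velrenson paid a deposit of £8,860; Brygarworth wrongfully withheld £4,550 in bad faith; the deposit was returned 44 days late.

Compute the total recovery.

£20,605

Trebled: 3 × £4,550 = £13,650
Minimum £700: £13,650 meets the minimum, no increase.
Late-return penalty: 44 × £50 = £2,200
Damages plus late penalty: £13,650 + £2,200 = £15,850
Costs and fees: 30% of £15,850 = £4,755
Total recovery: £15,850 + £4,755 = £20,605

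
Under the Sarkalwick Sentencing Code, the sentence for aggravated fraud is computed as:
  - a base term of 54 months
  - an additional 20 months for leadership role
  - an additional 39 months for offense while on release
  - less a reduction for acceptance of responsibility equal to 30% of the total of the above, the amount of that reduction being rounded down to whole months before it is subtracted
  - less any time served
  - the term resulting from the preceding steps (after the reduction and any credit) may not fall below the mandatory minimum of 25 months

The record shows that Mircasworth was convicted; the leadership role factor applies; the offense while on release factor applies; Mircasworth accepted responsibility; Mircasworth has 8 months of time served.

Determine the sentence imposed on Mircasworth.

72 months

Leadership role enhancement: +20 months
Offense while on release enhancement: +39 months
Adjusted term: 54 months + 20 months + 39 months = 113 months
Acceptance of responsibility reduction: 30% of 113 months = 33 months (rounded down)
After reduction: 113 − 33 = 80 months
Less time served: 80 months − 8 months = 72 months
Minimum 25 months: 72 months meets the minimum, no increase.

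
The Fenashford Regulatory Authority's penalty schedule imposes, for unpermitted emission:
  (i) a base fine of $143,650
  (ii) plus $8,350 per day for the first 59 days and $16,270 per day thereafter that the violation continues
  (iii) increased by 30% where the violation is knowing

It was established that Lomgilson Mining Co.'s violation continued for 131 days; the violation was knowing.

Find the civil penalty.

$2,350,062

First 59 days: 59 × $8,350 = $492,650
Remaining days: (131 − 59) × $16,270 = $1,171,440
Per-day component: $492,650 + $1,171,440 = $1,664,090
Base plus per-day: $143,650 + $1,664,090 = $1,807,740
Enhancement: 30% of $1,807,740 = $542,322
Enhanced fine: $1,807,740 + $542,322 = $2,350,062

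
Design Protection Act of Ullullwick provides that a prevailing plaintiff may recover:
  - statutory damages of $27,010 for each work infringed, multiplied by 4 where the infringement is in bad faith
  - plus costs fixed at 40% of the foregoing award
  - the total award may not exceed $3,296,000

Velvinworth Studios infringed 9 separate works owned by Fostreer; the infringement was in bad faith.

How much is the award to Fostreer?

Statutory damages: 9 × $27,010 = $243,090
Multiplied by 4: 4 × $243,090 = $972,360
Costs: 40% of $972,360 = $388,944
Award plus costs: $972,360 + $388,944 = $1,361,304
Cap at $3,296,000: $1,361,304 is within the cap, no reduction.

$1,361,304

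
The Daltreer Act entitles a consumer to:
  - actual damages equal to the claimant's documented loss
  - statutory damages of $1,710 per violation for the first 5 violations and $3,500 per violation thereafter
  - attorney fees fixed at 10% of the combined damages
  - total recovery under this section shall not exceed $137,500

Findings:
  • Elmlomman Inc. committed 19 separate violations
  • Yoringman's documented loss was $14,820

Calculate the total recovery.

First 5 violations: 5 × $1,710 = $8,550
Remaining violations: (19 − 5) × $3,500 = $49,000
Statutory damages: $8,550 + $49,000 = $57,550
Combined damages: $14,820 + $57,550 = $72,370
Attorney fees: 10% of $72,370 = $7,237
Total before cap: $72,370 + $7,237 = $79,607
Cap at $137,500: $79,607 is within the cap, no reduction.

$79,607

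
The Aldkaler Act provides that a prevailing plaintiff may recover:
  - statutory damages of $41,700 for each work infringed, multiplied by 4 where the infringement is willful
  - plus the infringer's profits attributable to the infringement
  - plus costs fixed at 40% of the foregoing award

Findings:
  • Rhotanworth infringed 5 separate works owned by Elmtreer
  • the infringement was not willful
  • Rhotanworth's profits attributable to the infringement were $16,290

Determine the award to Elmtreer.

$314,706

Statutory damages: 5 × $41,700 = $208,500
Infringement not willful: no ×4 enhancement.
Combined award: $208,500 + $16,290 = $224,790
Costs: 40% of $224,790 = $89,916
Award plus costs: $224,790 + $89,916 = $314,706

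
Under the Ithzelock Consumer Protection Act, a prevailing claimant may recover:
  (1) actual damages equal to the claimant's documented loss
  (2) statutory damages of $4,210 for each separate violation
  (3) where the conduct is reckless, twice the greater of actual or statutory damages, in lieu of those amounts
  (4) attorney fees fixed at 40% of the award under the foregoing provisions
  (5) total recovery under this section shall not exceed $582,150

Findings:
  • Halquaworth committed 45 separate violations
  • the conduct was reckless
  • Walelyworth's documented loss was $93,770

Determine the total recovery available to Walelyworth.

Statutory damages: 45 × $4,210 = $189,450
Greater of actual damages ($93,770) or statutory damages ($189,450): $189,450
Doubled: 2 × $189,450 = $378,900
Attorney fees: 40% of $378,900 = $151,560
Total before cap: $378,900 + $151,560 = $530,460
Cap at $582,150: $530,460 is within the cap, no reduction.

$530,460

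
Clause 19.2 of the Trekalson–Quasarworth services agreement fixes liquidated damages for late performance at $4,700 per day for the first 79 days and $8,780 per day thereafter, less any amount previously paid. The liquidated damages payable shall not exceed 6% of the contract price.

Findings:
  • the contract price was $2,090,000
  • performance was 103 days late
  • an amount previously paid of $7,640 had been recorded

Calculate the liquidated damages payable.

$125,400

First 79 days: 79 × $4,700 = $371,300
Remaining days: (103 − 79) × $8,780 = $210,720
Accrued per-day damages: $371,300 + $210,720 = $582,020
Less amount previously paid: $582,020 − $7,640 = $574,380
Cap: 6% of $2,090,000 = $125,400
Cap at $125,400: $574,380 exceeds the cap → $125,400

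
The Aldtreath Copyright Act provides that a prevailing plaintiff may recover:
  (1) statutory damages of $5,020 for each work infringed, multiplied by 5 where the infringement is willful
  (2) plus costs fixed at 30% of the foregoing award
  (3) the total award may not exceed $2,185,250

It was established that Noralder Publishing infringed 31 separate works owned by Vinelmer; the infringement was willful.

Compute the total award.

$1,011,530

Statutory damages: 31 × $5,020 = $155,620
Multiplied by 5: 5 × $155,620 = $778,100
Costs: 30% of $778,100 = $233,430
Award plus costs: $778,100 + $233,430 = $1,011,530
Cap at $2,185,250: $1,011,530 is within the cap, no reduction.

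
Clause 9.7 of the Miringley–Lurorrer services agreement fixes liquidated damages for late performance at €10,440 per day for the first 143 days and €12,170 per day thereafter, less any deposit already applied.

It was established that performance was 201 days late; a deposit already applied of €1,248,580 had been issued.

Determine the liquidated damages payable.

€950,200

First 143 days: 143 × €10,440 = €1,492,920
Remaining days: (201 − 143) × €12,170 = €705,860
Accrued per-day damages: €1,492,920 + €705,860 = €2,198,780
Less deposit already applied: €2,198,780 − €1,248,580 = €950,200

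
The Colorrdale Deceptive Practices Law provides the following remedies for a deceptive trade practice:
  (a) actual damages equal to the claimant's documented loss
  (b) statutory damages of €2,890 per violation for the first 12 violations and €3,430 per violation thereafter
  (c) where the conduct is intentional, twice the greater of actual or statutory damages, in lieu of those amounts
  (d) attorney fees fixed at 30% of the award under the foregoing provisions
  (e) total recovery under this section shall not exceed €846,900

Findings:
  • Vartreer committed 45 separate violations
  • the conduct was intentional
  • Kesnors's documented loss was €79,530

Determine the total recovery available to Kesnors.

€384,462

First 12 violations: 12 × €2,890 = €34,680
Remaining violations: (45 − 12) × €3,430 = €113,190
Statutory damages: €34,680 + €113,190 = €147,870
Greater of actual damages (€79,530) or statutory damages (€147,870): €147,870
Doubled: 2 × €147,870 = €295,740
Attorney fees: 30% of €295,740 = €88,722
Total before cap: €295,740 + €88,722 = €384,462
Cap at €846,900: €384,462 is within the cap, no reduction.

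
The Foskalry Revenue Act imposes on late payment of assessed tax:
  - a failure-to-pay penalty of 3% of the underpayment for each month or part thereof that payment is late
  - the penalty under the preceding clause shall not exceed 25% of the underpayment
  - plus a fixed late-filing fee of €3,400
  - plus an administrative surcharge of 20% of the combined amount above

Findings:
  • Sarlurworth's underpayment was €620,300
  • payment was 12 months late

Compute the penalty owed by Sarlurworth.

Accrued rate: 3% × 12 = 36%, capped at 25% → 25%
Failure-to-pay penalty: 25% of €620,300 = €155,075
Penalty before surcharge: €155,075 + €3,400 = €158,475
Administrative surcharge: 20% of €158,475 = €31,695
Total penalty: €158,475 + €31,695 = €190,170

€190,170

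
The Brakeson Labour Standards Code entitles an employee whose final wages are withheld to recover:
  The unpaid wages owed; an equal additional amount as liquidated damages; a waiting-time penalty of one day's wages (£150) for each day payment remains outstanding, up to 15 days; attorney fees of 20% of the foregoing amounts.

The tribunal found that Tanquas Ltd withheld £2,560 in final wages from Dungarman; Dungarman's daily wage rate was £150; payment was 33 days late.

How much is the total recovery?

Liquidated damages (equal amount): £2,560
Penalty days: min(33, 15) = 15
Waiting-time penalty: 15 × £150 = £2,250
Subtotal: £2,560 + £2,560 + £2,250 = £7,370
Attorney fees: 20% of £7,370 = £1,474
Total award: £7,370 + £1,474 = £8,844

Total award: £8,844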